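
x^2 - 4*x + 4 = (x - 2)^2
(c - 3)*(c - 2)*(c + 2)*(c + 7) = c^4 + 4*c^3 - 25*c^2 - 16*c + 84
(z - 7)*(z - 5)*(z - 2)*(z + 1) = z^4 - 13*z^3 + 45*z^2 - 11*z - 70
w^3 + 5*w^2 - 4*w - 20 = (w - 2)*(w + 2)*(w + 5)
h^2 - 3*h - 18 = (h - 6)*(h + 3)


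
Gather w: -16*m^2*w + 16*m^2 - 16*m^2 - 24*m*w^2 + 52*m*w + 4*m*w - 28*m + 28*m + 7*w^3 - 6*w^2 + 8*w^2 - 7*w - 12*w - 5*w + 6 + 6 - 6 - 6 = 7*w^3 + w^2*(2 - 24*m) + w*(-16*m^2 + 56*m - 24)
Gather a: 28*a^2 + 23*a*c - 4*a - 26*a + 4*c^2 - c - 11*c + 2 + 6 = 28*a^2 + a*(23*c - 30) + 4*c^2 - 12*c + 8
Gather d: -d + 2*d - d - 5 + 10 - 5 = 0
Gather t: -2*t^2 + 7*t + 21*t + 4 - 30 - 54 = -2*t^2 + 28*t - 80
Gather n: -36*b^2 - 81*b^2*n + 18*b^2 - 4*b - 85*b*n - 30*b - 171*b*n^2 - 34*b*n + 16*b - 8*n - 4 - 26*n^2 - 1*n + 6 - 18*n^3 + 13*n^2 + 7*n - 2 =-18*b^2 - 18*b - 18*n^3 + n^2*(-171*b - 13) + n*(-81*b^2 - 119*b - 2)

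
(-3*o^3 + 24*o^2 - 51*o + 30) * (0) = 0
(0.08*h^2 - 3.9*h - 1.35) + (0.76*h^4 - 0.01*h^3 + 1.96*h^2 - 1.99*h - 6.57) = 0.76*h^4 - 0.01*h^3 + 2.04*h^2 - 5.89*h - 7.92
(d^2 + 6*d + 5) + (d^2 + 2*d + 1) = 2*d^2 + 8*d + 6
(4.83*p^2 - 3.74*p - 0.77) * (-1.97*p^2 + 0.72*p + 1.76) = -9.5151*p^4 + 10.8454*p^3 + 7.3249*p^2 - 7.1368*p - 1.3552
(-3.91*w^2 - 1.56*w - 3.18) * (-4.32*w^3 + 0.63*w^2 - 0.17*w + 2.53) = 16.8912*w^5 + 4.2759*w^4 + 13.4195*w^3 - 11.6305*w^2 - 3.4062*w - 8.0454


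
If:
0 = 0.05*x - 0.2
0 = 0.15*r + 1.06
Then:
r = -7.07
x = 4.00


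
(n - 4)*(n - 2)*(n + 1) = n^3 - 5*n^2 + 2*n + 8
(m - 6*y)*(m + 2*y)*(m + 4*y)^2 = m^4 + 4*m^3*y - 28*m^2*y^2 - 160*m*y^3 - 192*y^4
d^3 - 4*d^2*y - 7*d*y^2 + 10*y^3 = (d - 5*y)*(d - y)*(d + 2*y)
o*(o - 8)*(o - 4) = o^3 - 12*o^2 + 32*o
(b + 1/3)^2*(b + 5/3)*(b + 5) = b^4 + 22*b^3/3 + 116*b^2/9 + 170*b/27 + 25/27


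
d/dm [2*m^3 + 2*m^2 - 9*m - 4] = 6*m^2 + 4*m - 9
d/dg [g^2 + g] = 2*g + 1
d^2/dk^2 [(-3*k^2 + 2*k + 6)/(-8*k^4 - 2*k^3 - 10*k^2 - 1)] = 2*(576*k^8 - 624*k^7 - 4324*k^6 - 1944*k^5 - 4872*k^4 - 1042*k^3 - 1578*k^2 + 96*k + 63)/(512*k^12 + 384*k^11 + 2016*k^10 + 968*k^9 + 2712*k^8 + 696*k^7 + 1492*k^6 + 120*k^5 + 324*k^4 + 6*k^3 + 30*k^2 + 1)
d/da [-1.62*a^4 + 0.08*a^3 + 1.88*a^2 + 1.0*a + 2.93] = -6.48*a^3 + 0.24*a^2 + 3.76*a + 1.0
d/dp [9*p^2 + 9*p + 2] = 18*p + 9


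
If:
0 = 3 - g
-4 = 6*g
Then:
No Solution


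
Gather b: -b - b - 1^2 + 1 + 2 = 2 - 2*b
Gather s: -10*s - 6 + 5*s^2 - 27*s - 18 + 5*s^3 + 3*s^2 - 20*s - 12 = 5*s^3 + 8*s^2 - 57*s - 36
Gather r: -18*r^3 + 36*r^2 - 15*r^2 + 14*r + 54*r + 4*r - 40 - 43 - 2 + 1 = -18*r^3 + 21*r^2 + 72*r - 84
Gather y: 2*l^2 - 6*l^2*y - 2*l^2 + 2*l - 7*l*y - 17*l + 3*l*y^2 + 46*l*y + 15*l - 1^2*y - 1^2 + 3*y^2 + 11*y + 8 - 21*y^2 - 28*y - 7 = y^2*(3*l - 18) + y*(-6*l^2 + 39*l - 18)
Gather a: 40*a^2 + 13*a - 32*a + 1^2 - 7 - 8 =40*a^2 - 19*a - 14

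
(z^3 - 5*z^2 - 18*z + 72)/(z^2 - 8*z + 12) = (z^2 + z - 12)/(z - 2)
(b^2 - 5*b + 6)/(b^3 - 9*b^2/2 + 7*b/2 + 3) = 2/(2*b + 1)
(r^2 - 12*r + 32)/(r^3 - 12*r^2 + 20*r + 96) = (r - 4)/(r^2 - 4*r - 12)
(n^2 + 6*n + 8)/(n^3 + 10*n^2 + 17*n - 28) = (n + 2)/(n^2 + 6*n - 7)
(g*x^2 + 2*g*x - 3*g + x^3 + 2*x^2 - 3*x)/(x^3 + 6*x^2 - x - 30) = (g*x - g + x^2 - x)/(x^2 + 3*x - 10)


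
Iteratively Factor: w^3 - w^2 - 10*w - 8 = (w - 4)*(w^2 + 3*w + 2) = (w - 4)*(w + 1)*(w + 2)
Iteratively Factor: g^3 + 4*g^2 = (g + 4)*(g^2) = g*(g + 4)*(g)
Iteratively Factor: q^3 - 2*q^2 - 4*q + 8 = (q - 2)*(q^2 - 4) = (q - 2)^2*(q + 2)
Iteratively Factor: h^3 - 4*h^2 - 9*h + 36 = (h - 3)*(h^2 - h - 12) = (h - 3)*(h + 3)*(h - 4)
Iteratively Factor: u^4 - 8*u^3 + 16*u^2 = (u)*(u^3 - 8*u^2 + 16*u) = u^2*(u^2 - 8*u + 16) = u^2*(u - 4)*(u - 4)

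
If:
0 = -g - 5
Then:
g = -5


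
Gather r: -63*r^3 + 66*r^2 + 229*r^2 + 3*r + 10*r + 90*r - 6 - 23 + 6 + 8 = -63*r^3 + 295*r^2 + 103*r - 15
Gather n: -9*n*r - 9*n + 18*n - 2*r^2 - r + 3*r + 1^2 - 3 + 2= n*(9 - 9*r) - 2*r^2 + 2*r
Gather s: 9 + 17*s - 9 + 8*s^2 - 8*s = 8*s^2 + 9*s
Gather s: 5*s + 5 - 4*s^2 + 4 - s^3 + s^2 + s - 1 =-s^3 - 3*s^2 + 6*s + 8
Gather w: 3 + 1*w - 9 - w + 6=0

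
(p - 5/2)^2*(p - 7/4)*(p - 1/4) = p^4 - 7*p^3 + 267*p^2/16 - 235*p/16 + 175/64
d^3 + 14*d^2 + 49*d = d*(d + 7)^2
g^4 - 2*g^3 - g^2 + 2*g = g*(g - 2)*(g - 1)*(g + 1)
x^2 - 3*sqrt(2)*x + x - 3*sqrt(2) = (x + 1)*(x - 3*sqrt(2))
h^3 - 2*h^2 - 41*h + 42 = (h - 7)*(h - 1)*(h + 6)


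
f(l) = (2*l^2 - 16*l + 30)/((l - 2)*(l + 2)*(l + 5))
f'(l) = (4*l - 16)/((l - 2)*(l + 2)*(l + 5)) - (2*l^2 - 16*l + 30)/((l - 2)*(l + 2)*(l + 5)^2) - (2*l^2 - 16*l + 30)/((l - 2)*(l + 2)^2*(l + 5)) - (2*l^2 - 16*l + 30)/((l - 2)^2*(l + 2)*(l + 5))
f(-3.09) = 9.30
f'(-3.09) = 2.81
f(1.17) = -0.86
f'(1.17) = 0.07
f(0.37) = -1.17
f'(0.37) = 0.69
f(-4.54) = 18.83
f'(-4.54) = -35.11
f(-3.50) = 8.93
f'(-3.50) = -0.80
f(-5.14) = -52.59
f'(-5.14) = -388.14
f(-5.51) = -13.31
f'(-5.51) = -28.82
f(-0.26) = -1.84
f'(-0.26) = 1.55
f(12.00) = 0.05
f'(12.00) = 0.00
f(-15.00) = -0.33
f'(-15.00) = -0.04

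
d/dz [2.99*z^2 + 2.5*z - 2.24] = 5.98*z + 2.5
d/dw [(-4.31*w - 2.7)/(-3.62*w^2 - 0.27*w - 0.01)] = (15.6022*w^2 + 1.1637*w - (4.31*w + 2.7)*(7.24*w + 0.27) + 0.0431)/(3.62*w^2 + 0.27*w + 0.01)^2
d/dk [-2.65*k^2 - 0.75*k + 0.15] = -5.3*k - 0.75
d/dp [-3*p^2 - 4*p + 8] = -6*p - 4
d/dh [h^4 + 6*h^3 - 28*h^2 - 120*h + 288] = 4*h^3 + 18*h^2 - 56*h - 120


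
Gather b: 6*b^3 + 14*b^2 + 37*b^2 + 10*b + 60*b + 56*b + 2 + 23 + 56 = 6*b^3 + 51*b^2 + 126*b + 81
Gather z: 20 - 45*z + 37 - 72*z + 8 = 65 - 117*z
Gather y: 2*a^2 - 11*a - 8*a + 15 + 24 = 2*a^2 - 19*a + 39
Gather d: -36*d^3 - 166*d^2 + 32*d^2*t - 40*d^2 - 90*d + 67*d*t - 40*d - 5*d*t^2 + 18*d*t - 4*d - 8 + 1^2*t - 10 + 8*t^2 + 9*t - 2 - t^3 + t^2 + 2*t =-36*d^3 + d^2*(32*t - 206) + d*(-5*t^2 + 85*t - 134) - t^3 + 9*t^2 + 12*t - 20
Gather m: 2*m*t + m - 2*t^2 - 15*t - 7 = m*(2*t + 1) - 2*t^2 - 15*t - 7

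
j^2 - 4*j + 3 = (j - 3)*(j - 1)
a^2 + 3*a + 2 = (a + 1)*(a + 2)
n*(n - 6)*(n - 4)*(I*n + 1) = I*n^4 + n^3 - 10*I*n^3 - 10*n^2 + 24*I*n^2 + 24*n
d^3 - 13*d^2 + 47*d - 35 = (d - 7)*(d - 5)*(d - 1)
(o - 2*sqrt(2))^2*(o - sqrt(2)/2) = o^3 - 9*sqrt(2)*o^2/2 + 12*o - 4*sqrt(2)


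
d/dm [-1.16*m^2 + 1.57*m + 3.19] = 1.57 - 2.32*m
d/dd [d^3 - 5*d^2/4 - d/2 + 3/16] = 3*d^2 - 5*d/2 - 1/2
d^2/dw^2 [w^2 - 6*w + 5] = 2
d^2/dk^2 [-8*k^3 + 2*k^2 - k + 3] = 4 - 48*k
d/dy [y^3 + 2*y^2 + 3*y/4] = 3*y^2 + 4*y + 3/4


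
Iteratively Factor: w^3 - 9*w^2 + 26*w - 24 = (w - 3)*(w^2 - 6*w + 8) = (w - 4)*(w - 3)*(w - 2)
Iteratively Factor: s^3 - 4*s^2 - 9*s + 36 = (s - 3)*(s^2 - s - 12) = (s - 3)*(s + 3)*(s - 4)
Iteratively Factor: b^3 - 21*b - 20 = (b + 4)*(b^2 - 4*b - 5) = (b + 1)*(b + 4)*(b - 5)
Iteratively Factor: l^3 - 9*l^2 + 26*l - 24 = (l - 4)*(l^2 - 5*l + 6) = (l - 4)*(l - 2)*(l - 3)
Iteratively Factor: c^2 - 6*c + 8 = (c - 4)*(c - 2)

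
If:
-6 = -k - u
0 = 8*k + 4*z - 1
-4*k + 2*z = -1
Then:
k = 3/16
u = 93/16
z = -1/8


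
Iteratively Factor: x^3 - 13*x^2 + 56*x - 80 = (x - 5)*(x^2 - 8*x + 16) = (x - 5)*(x - 4)*(x - 4)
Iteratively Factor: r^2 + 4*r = (r)*(r + 4)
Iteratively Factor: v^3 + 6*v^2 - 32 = (v - 2)*(v^2 + 8*v + 16) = (v - 2)*(v + 4)*(v + 4)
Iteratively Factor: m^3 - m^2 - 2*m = (m - 2)*(m^2 + m) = (m - 2)*(m + 1)*(m)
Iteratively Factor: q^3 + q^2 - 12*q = (q + 4)*(q^2 - 3*q) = q*(q + 4)*(q - 3)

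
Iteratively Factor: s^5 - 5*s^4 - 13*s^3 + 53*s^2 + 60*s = (s)*(s^4 - 5*s^3 - 13*s^2 + 53*s + 60) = s*(s - 4)*(s^3 - s^2 - 17*s - 15) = s*(s - 5)*(s - 4)*(s^2 + 4*s + 3) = s*(s - 5)*(s - 4)*(s + 1)*(s + 3)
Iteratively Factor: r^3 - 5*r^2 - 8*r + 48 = (r + 3)*(r^2 - 8*r + 16) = (r - 4)*(r + 3)*(r - 4)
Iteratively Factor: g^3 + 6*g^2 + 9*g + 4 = (g + 1)*(g^2 + 5*g + 4) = (g + 1)*(g + 4)*(g + 1)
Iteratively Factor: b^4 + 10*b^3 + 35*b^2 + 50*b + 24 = (b + 2)*(b^3 + 8*b^2 + 19*b + 12) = (b + 2)*(b + 3)*(b^2 + 5*b + 4) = (b + 1)*(b + 2)*(b + 3)*(b + 4)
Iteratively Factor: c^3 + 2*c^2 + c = (c + 1)*(c^2 + c) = c*(c + 1)*(c + 1)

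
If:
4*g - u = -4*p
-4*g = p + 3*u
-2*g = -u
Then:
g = 0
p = 0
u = 0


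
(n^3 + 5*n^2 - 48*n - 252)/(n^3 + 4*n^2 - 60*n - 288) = (n - 7)/(n - 8)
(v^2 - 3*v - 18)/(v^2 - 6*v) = (v + 3)/v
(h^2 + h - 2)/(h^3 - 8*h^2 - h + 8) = (h + 2)/(h^2 - 7*h - 8)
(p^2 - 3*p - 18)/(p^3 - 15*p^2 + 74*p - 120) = (p + 3)/(p^2 - 9*p + 20)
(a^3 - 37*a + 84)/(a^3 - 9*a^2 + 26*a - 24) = (a + 7)/(a - 2)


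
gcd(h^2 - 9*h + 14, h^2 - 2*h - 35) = h - 7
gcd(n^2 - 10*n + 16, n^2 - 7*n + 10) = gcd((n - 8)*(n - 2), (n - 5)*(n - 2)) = n - 2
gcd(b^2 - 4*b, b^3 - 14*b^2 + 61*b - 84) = b - 4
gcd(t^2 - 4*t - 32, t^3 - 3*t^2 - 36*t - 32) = t^2 - 4*t - 32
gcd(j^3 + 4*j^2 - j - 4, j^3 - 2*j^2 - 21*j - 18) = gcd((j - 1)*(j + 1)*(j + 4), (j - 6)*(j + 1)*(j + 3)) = j + 1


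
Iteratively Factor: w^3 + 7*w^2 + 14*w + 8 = (w + 2)*(w^2 + 5*w + 4) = (w + 2)*(w + 4)*(w + 1)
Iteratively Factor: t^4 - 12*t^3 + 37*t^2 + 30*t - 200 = (t - 5)*(t^3 - 7*t^2 + 2*t + 40) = (t - 5)*(t - 4)*(t^2 - 3*t - 10) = (t - 5)*(t - 4)*(t + 2)*(t - 5)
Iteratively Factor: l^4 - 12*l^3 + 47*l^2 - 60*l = (l - 5)*(l^3 - 7*l^2 + 12*l) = l*(l - 5)*(l^2 - 7*l + 12) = l*(l - 5)*(l - 3)*(l - 4)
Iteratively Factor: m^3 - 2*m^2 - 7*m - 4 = (m + 1)*(m^2 - 3*m - 4) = (m - 4)*(m + 1)*(m + 1)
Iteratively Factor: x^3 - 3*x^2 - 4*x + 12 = (x - 3)*(x^2 - 4) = (x - 3)*(x + 2)*(x - 2)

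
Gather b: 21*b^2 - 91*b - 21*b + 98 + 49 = 21*b^2 - 112*b + 147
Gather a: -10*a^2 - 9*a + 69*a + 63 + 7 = -10*a^2 + 60*a + 70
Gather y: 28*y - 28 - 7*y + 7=21*y - 21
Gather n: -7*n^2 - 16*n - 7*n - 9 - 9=-7*n^2 - 23*n - 18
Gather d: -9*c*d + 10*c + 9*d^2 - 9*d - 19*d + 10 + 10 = 10*c + 9*d^2 + d*(-9*c - 28) + 20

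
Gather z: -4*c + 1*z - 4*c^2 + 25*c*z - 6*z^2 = -4*c^2 - 4*c - 6*z^2 + z*(25*c + 1)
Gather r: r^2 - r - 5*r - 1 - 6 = r^2 - 6*r - 7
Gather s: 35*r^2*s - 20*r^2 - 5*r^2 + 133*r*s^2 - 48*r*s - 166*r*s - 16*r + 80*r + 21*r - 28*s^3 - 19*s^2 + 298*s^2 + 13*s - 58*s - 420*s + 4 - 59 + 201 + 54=-25*r^2 + 85*r - 28*s^3 + s^2*(133*r + 279) + s*(35*r^2 - 214*r - 465) + 200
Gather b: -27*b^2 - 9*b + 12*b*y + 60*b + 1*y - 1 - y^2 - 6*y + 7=-27*b^2 + b*(12*y + 51) - y^2 - 5*y + 6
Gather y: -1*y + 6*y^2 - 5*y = 6*y^2 - 6*y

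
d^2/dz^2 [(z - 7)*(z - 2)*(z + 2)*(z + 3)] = 12*z^2 - 24*z - 50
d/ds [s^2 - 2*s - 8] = 2*s - 2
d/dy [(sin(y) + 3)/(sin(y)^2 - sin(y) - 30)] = (-6*sin(y) + cos(y)^2 - 28)*cos(y)/(sin(y) + cos(y)^2 + 29)^2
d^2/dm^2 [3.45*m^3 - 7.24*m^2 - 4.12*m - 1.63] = 20.7*m - 14.48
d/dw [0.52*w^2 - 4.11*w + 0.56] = 1.04*w - 4.11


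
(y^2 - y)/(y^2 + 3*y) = (y - 1)/(y + 3)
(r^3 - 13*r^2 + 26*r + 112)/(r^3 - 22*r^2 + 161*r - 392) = (r + 2)/(r - 7)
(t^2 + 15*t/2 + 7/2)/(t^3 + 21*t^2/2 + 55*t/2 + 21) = (2*t + 1)/(2*t^2 + 7*t + 6)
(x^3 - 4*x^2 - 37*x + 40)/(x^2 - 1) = (x^2 - 3*x - 40)/(x + 1)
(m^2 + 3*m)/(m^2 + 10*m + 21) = m/(m + 7)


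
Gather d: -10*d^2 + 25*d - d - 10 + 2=-10*d^2 + 24*d - 8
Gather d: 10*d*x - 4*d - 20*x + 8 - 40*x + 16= d*(10*x - 4) - 60*x + 24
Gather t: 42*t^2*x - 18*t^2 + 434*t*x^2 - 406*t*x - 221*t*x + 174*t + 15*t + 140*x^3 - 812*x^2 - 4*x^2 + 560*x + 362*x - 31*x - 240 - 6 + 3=t^2*(42*x - 18) + t*(434*x^2 - 627*x + 189) + 140*x^3 - 816*x^2 + 891*x - 243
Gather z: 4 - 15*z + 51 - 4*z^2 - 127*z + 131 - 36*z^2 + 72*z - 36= -40*z^2 - 70*z + 150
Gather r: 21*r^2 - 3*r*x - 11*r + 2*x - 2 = 21*r^2 + r*(-3*x - 11) + 2*x - 2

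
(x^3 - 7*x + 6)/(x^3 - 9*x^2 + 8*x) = (x^2 + x - 6)/(x*(x - 8))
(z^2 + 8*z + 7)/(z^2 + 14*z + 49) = (z + 1)/(z + 7)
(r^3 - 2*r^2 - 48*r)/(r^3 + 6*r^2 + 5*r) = (r^2 - 2*r - 48)/(r^2 + 6*r + 5)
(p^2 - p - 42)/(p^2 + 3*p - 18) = (p - 7)/(p - 3)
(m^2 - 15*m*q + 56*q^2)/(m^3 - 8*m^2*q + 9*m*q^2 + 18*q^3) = (m^2 - 15*m*q + 56*q^2)/(m^3 - 8*m^2*q + 9*m*q^2 + 18*q^3)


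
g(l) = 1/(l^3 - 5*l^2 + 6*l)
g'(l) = (-3*l^2 + 10*l - 6)/(l^3 - 5*l^2 + 6*l)^2 = (-3*l^2 + 10*l - 6)/(l^2*(l^2 - 5*l + 6)^2)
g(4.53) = 0.06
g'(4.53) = -0.07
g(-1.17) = -0.06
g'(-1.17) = -0.09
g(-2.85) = -0.01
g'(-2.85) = -0.01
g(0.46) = 0.56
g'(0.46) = -0.63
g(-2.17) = -0.02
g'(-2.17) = -0.02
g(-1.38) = -0.05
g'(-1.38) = -0.06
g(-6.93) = -0.00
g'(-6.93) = -0.00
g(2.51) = -1.59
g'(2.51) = 0.51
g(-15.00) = 0.00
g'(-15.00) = 0.00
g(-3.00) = -0.01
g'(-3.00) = -0.00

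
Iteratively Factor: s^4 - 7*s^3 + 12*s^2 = (s)*(s^3 - 7*s^2 + 12*s) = s*(s - 3)*(s^2 - 4*s) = s^2*(s - 3)*(s - 4)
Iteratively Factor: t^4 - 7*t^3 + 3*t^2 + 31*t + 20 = (t - 5)*(t^3 - 2*t^2 - 7*t - 4) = (t - 5)*(t - 4)*(t^2 + 2*t + 1) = (t - 5)*(t - 4)*(t + 1)*(t + 1)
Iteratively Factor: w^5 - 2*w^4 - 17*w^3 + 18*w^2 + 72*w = (w + 2)*(w^4 - 4*w^3 - 9*w^2 + 36*w) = (w - 3)*(w + 2)*(w^3 - w^2 - 12*w) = (w - 4)*(w - 3)*(w + 2)*(w^2 + 3*w) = w*(w - 4)*(w - 3)*(w + 2)*(w + 3)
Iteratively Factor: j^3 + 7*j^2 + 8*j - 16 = (j + 4)*(j^2 + 3*j - 4) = (j + 4)^2*(j - 1)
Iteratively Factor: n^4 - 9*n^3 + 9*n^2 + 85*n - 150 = (n - 5)*(n^3 - 4*n^2 - 11*n + 30) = (n - 5)^2*(n^2 + n - 6) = (n - 5)^2*(n + 3)*(n - 2)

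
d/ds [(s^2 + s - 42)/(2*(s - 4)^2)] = (80 - 9*s)/(2*(s^3 - 12*s^2 + 48*s - 64))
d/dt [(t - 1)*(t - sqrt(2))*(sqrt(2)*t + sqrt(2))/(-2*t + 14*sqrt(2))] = (-sqrt(2)*t^3 + 22*t^2 - 14*sqrt(2)*t - 6)/(t^2 - 14*sqrt(2)*t + 98)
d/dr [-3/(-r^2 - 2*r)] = 6*(-r - 1)/(r^2*(r + 2)^2)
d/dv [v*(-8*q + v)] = -8*q + 2*v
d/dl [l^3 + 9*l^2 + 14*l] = 3*l^2 + 18*l + 14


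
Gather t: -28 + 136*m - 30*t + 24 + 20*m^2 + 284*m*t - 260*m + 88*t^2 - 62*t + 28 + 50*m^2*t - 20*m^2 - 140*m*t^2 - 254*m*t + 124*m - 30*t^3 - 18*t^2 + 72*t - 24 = -30*t^3 + t^2*(70 - 140*m) + t*(50*m^2 + 30*m - 20)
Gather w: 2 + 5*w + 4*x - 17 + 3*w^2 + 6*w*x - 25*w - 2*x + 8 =3*w^2 + w*(6*x - 20) + 2*x - 7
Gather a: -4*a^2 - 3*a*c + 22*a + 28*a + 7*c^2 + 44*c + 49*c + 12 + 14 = -4*a^2 + a*(50 - 3*c) + 7*c^2 + 93*c + 26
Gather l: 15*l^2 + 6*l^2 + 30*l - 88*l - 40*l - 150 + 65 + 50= 21*l^2 - 98*l - 35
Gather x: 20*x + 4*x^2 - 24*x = 4*x^2 - 4*x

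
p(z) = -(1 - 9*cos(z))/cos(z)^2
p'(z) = -2*(1 - 9*cos(z))*sin(z)/cos(z)^3 - 9*sin(z)/cos(z)^2 = (9*cos(z) - 2)*sin(z)/cos(z)^3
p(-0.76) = 10.51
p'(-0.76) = -8.18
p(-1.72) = -105.80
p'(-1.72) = -1004.88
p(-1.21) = 17.47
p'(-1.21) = -25.03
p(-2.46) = -13.25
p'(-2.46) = -12.09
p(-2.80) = -10.68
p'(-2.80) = -4.20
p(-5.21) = 14.47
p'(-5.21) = 18.55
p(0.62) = 9.55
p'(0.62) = 5.74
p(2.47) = -13.13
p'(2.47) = 11.73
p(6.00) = 8.29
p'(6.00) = -2.10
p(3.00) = -10.11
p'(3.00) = 1.59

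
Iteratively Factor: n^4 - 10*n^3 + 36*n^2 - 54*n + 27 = (n - 1)*(n^3 - 9*n^2 + 27*n - 27) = (n - 3)*(n - 1)*(n^2 - 6*n + 9) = (n - 3)^2*(n - 1)*(n - 3)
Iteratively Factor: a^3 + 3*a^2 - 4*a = (a - 1)*(a^2 + 4*a) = (a - 1)*(a + 4)*(a)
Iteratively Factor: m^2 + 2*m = (m + 2)*(m)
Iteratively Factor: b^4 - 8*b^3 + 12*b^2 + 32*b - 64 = (b + 2)*(b^3 - 10*b^2 + 32*b - 32) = (b - 2)*(b + 2)*(b^2 - 8*b + 16) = (b - 4)*(b - 2)*(b + 2)*(b - 4)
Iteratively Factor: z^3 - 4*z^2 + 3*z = (z - 3)*(z^2 - z) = z*(z - 3)*(z - 1)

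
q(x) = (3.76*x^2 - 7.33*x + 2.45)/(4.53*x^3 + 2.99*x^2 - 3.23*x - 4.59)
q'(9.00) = -0.01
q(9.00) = 0.07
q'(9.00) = -0.01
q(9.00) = 0.07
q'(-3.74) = -0.20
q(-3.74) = -0.44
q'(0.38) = 0.86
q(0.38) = -0.04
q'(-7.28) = -0.03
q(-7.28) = -0.16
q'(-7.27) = -0.03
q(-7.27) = -0.16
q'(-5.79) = -0.06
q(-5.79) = -0.22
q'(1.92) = 0.09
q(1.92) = 0.07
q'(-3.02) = -0.38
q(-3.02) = -0.64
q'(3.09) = 0.00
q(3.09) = 0.11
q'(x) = (7.52*x - 7.33)/(4.53*x^3 + 2.99*x^2 - 3.23*x - 4.59) + (-13.59*x^2 - 5.98*x + 3.23)*(3.76*x^2 - 7.33*x + 2.45)/(4.53*x^3 + 2.99*x^2 - 3.23*x - 4.59)^2 = (-17.0328*x^4 + 66.4098*x^3 - 23.5236*x^2 - 49.1678*x + 41.5582)/(20.5209*x^6 + 27.0894*x^5 - 20.3237*x^4 - 60.9008*x^3 - 17.0153*x^2 + 29.6514*x + 21.0681)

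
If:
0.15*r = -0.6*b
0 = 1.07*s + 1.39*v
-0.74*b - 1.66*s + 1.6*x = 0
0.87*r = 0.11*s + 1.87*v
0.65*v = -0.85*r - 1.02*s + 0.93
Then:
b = -0.46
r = 1.82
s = -1.19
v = 0.92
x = -1.45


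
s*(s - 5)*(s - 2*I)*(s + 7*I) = s^4 - 5*s^3 + 5*I*s^3 + 14*s^2 - 25*I*s^2 - 70*s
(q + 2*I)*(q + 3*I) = q^2 + 5*I*q - 6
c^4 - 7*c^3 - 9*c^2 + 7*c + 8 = (c - 8)*(c - 1)*(c + 1)^2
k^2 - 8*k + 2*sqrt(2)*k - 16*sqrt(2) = (k - 8)*(k + 2*sqrt(2))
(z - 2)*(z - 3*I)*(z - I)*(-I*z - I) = -I*z^4 - 4*z^3 + I*z^3 + 4*z^2 + 5*I*z^2 + 8*z - 3*I*z - 6*I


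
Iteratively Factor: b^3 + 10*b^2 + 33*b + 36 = (b + 3)*(b^2 + 7*b + 12) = (b + 3)*(b + 4)*(b + 3)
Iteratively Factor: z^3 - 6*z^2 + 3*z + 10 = (z - 5)*(z^2 - z - 2) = (z - 5)*(z - 2)*(z + 1)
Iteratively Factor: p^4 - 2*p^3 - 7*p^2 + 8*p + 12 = (p - 3)*(p^3 + p^2 - 4*p - 4) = (p - 3)*(p + 1)*(p^2 - 4) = (p - 3)*(p + 1)*(p + 2)*(p - 2)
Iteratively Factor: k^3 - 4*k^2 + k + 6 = (k + 1)*(k^2 - 5*k + 6) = (k - 3)*(k + 1)*(k - 2)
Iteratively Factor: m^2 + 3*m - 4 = (m - 1)*(m + 4)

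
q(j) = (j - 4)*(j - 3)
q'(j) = 2*j - 7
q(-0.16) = 13.15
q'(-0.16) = -7.32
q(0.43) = 9.17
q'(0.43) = -6.14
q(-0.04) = 12.28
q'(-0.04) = -7.08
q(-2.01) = 30.11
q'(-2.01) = -11.02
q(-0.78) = 18.07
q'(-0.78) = -8.56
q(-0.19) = 13.37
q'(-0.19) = -7.38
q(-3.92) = 54.81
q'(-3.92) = -14.84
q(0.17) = 10.84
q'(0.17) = -6.66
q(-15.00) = 342.00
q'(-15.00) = -37.00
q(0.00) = 12.00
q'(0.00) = -7.00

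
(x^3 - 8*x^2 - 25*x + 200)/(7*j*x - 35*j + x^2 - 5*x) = (x^2 - 3*x - 40)/(7*j + x)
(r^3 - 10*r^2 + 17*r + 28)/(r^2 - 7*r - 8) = (r^2 - 11*r + 28)/(r - 8)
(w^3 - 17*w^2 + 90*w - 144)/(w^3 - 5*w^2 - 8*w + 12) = (w^2 - 11*w + 24)/(w^2 + w - 2)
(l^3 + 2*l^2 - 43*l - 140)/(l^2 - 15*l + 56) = (l^2 + 9*l + 20)/(l - 8)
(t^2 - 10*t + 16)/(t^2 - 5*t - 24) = (t - 2)/(t + 3)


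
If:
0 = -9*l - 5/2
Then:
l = -5/18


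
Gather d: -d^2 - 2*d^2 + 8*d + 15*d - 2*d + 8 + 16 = -3*d^2 + 21*d + 24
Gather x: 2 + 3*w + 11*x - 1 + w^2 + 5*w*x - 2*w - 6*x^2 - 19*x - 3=w^2 + w - 6*x^2 + x*(5*w - 8) - 2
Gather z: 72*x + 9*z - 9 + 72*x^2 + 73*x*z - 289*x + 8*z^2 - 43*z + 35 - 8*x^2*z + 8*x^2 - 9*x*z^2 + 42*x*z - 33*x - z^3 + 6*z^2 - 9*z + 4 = 80*x^2 - 250*x - z^3 + z^2*(14 - 9*x) + z*(-8*x^2 + 115*x - 43) + 30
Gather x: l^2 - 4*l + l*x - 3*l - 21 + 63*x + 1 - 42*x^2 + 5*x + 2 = l^2 - 7*l - 42*x^2 + x*(l + 68) - 18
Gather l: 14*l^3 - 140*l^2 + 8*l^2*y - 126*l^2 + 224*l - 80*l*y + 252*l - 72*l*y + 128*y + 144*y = 14*l^3 + l^2*(8*y - 266) + l*(476 - 152*y) + 272*y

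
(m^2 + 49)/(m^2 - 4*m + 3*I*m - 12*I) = (m^2 + 49)/(m^2 + m*(-4 + 3*I) - 12*I)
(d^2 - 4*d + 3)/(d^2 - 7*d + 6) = (d - 3)/(d - 6)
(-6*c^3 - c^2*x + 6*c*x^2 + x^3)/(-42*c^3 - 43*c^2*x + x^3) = (-c + x)/(-7*c + x)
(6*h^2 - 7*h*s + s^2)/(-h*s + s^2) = (-6*h + s)/s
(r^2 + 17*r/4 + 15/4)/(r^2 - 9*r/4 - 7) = (4*r^2 + 17*r + 15)/(4*r^2 - 9*r - 28)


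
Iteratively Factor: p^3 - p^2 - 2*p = (p + 1)*(p^2 - 2*p) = p*(p + 1)*(p - 2)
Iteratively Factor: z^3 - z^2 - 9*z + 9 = (z - 3)*(z^2 + 2*z - 3) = (z - 3)*(z + 3)*(z - 1)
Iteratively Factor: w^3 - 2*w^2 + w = (w - 1)*(w^2 - w) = w*(w - 1)*(w - 1)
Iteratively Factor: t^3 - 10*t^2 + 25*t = (t - 5)*(t^2 - 5*t) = t*(t - 5)*(t - 5)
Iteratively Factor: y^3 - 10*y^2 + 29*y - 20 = (y - 5)*(y^2 - 5*y + 4) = (y - 5)*(y - 1)*(y - 4)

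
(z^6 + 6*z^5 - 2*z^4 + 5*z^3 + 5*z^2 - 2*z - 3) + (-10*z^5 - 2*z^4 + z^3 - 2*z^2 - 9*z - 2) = z^6 - 4*z^5 - 4*z^4 + 6*z^3 + 3*z^2 - 11*z - 5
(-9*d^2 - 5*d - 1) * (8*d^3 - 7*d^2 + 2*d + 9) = -72*d^5 + 23*d^4 + 9*d^3 - 84*d^2 - 47*d - 9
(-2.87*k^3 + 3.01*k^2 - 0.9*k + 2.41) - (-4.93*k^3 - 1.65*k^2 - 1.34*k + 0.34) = 2.06*k^3 + 4.66*k^2 + 0.44*k + 2.07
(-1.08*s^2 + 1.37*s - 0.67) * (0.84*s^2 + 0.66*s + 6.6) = -0.9072*s^4 + 0.438*s^3 - 6.7866*s^2 + 8.5998*s - 4.422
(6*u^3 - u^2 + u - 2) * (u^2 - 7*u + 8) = 6*u^5 - 43*u^4 + 56*u^3 - 17*u^2 + 22*u - 16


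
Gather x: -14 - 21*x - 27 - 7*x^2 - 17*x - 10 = -7*x^2 - 38*x - 51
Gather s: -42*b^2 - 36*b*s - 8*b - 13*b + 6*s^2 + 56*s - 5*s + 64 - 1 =-42*b^2 - 21*b + 6*s^2 + s*(51 - 36*b) + 63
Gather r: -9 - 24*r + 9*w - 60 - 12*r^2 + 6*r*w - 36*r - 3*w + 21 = -12*r^2 + r*(6*w - 60) + 6*w - 48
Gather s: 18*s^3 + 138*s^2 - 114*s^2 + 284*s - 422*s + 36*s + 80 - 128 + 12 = 18*s^3 + 24*s^2 - 102*s - 36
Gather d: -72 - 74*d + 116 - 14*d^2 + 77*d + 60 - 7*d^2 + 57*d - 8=-21*d^2 + 60*d + 96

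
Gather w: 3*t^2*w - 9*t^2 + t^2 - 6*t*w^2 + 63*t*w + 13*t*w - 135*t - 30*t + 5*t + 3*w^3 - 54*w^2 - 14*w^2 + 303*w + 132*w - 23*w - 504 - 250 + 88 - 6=-8*t^2 - 160*t + 3*w^3 + w^2*(-6*t - 68) + w*(3*t^2 + 76*t + 412) - 672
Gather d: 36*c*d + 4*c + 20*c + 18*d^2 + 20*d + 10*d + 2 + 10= 24*c + 18*d^2 + d*(36*c + 30) + 12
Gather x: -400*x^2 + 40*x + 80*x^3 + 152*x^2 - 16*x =80*x^3 - 248*x^2 + 24*x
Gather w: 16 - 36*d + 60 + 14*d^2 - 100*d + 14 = 14*d^2 - 136*d + 90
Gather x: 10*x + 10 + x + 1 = 11*x + 11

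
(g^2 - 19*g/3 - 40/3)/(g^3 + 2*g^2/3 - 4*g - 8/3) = (3*g^2 - 19*g - 40)/(3*g^3 + 2*g^2 - 12*g - 8)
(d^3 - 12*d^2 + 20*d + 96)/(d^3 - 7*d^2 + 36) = (d - 8)/(d - 3)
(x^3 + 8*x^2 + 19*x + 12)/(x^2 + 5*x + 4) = x + 3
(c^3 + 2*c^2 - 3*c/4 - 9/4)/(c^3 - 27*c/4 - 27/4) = (c - 1)/(c - 3)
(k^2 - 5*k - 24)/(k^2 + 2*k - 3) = (k - 8)/(k - 1)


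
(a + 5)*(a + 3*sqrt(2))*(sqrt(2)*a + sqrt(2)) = sqrt(2)*a^3 + 6*a^2 + 6*sqrt(2)*a^2 + 5*sqrt(2)*a + 36*a + 30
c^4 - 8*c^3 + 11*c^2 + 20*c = c*(c - 5)*(c - 4)*(c + 1)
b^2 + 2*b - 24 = (b - 4)*(b + 6)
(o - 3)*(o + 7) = o^2 + 4*o - 21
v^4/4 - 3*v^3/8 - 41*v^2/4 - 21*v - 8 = (v/4 + 1)*(v - 8)*(v + 1/2)*(v + 2)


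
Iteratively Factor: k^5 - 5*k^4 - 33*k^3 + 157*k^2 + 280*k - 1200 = (k - 5)*(k^4 - 33*k^2 - 8*k + 240) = (k - 5)*(k + 4)*(k^3 - 4*k^2 - 17*k + 60) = (k - 5)^2*(k + 4)*(k^2 + k - 12) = (k - 5)^2*(k - 3)*(k + 4)*(k + 4)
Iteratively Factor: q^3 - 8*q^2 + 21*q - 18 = (q - 3)*(q^2 - 5*q + 6) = (q - 3)*(q - 2)*(q - 3)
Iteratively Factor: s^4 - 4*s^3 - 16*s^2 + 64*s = (s - 4)*(s^3 - 16*s) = s*(s - 4)*(s^2 - 16) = s*(s - 4)*(s + 4)*(s - 4)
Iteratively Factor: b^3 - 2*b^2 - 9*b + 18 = (b + 3)*(b^2 - 5*b + 6) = (b - 2)*(b + 3)*(b - 3)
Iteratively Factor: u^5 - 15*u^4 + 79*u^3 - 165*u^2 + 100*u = (u - 5)*(u^4 - 10*u^3 + 29*u^2 - 20*u) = (u - 5)^2*(u^3 - 5*u^2 + 4*u) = (u - 5)^2*(u - 1)*(u^2 - 4*u) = u*(u - 5)^2*(u - 1)*(u - 4)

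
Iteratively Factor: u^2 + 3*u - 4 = (u - 1)*(u + 4)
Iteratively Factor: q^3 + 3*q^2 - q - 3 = (q + 1)*(q^2 + 2*q - 3) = (q - 1)*(q + 1)*(q + 3)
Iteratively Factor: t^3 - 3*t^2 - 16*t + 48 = (t + 4)*(t^2 - 7*t + 12) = (t - 3)*(t + 4)*(t - 4)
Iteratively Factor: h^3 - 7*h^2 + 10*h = (h)*(h^2 - 7*h + 10) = h*(h - 2)*(h - 5)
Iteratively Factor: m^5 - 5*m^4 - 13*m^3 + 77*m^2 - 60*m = (m - 1)*(m^4 - 4*m^3 - 17*m^2 + 60*m) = m*(m - 1)*(m^3 - 4*m^2 - 17*m + 60) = m*(m - 3)*(m - 1)*(m^2 - m - 20) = m*(m - 5)*(m - 3)*(m - 1)*(m + 4)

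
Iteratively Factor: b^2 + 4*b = (b)*(b + 4)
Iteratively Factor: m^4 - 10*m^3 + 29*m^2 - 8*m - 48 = (m - 3)*(m^3 - 7*m^2 + 8*m + 16) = (m - 3)*(m + 1)*(m^2 - 8*m + 16) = (m - 4)*(m - 3)*(m + 1)*(m - 4)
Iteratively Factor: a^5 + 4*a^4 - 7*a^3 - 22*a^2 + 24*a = (a - 2)*(a^4 + 6*a^3 + 5*a^2 - 12*a) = (a - 2)*(a + 4)*(a^3 + 2*a^2 - 3*a) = (a - 2)*(a + 3)*(a + 4)*(a^2 - a) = a*(a - 2)*(a + 3)*(a + 4)*(a - 1)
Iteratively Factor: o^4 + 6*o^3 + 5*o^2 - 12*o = (o)*(o^3 + 6*o^2 + 5*o - 12) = o*(o - 1)*(o^2 + 7*o + 12) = o*(o - 1)*(o + 4)*(o + 3)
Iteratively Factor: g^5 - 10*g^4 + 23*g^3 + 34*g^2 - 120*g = (g - 4)*(g^4 - 6*g^3 - g^2 + 30*g) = g*(g - 4)*(g^3 - 6*g^2 - g + 30) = g*(g - 4)*(g - 3)*(g^2 - 3*g - 10) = g*(g - 5)*(g - 4)*(g - 3)*(g + 2)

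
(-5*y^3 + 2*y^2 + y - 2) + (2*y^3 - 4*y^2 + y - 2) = -3*y^3 - 2*y^2 + 2*y - 4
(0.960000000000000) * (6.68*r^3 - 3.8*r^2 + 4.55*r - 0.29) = 6.4128*r^3 - 3.648*r^2 + 4.368*r - 0.2784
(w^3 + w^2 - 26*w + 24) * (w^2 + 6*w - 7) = w^5 + 7*w^4 - 27*w^3 - 139*w^2 + 326*w - 168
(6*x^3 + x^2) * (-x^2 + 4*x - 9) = -6*x^5 + 23*x^4 - 50*x^3 - 9*x^2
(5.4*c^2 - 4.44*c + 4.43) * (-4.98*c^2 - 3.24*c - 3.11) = -26.892*c^4 + 4.6152*c^3 - 24.4698*c^2 - 0.544799999999999*c - 13.7773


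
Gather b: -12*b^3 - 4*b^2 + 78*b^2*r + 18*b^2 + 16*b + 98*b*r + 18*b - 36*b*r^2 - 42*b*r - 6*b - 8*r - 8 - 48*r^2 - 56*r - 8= -12*b^3 + b^2*(78*r + 14) + b*(-36*r^2 + 56*r + 28) - 48*r^2 - 64*r - 16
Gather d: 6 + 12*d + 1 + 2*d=14*d + 7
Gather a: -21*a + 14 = 14 - 21*a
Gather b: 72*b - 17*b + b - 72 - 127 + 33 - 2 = 56*b - 168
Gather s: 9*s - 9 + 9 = 9*s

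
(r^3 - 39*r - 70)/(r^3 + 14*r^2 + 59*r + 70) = (r - 7)/(r + 7)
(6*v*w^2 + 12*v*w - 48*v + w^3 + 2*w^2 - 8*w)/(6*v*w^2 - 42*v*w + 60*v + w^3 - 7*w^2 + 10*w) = (w + 4)/(w - 5)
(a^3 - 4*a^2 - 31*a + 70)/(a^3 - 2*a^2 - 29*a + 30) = (a^2 - 9*a + 14)/(a^2 - 7*a + 6)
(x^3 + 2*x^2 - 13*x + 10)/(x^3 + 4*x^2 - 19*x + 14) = (x + 5)/(x + 7)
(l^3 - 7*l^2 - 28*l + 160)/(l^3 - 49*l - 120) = (l - 4)/(l + 3)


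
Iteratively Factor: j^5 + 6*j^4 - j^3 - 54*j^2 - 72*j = (j)*(j^4 + 6*j^3 - j^2 - 54*j - 72) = j*(j - 3)*(j^3 + 9*j^2 + 26*j + 24) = j*(j - 3)*(j + 2)*(j^2 + 7*j + 12) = j*(j - 3)*(j + 2)*(j + 4)*(j + 3)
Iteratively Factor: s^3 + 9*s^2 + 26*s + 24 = (s + 4)*(s^2 + 5*s + 6) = (s + 2)*(s + 4)*(s + 3)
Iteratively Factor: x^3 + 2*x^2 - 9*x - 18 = (x + 2)*(x^2 - 9) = (x + 2)*(x + 3)*(x - 3)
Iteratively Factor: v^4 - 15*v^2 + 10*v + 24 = (v + 4)*(v^3 - 4*v^2 + v + 6) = (v + 1)*(v + 4)*(v^2 - 5*v + 6) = (v - 3)*(v + 1)*(v + 4)*(v - 2)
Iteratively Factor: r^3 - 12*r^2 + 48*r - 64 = (r - 4)*(r^2 - 8*r + 16) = (r - 4)^2*(r - 4)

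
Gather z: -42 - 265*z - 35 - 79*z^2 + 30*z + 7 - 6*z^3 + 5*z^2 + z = -6*z^3 - 74*z^2 - 234*z - 70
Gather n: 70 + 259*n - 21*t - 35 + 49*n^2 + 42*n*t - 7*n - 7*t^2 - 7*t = 49*n^2 + n*(42*t + 252) - 7*t^2 - 28*t + 35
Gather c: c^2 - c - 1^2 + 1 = c^2 - c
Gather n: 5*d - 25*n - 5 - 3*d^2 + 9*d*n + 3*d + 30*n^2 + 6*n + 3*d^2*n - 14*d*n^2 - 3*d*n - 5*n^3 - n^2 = -3*d^2 + 8*d - 5*n^3 + n^2*(29 - 14*d) + n*(3*d^2 + 6*d - 19) - 5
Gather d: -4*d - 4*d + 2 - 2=-8*d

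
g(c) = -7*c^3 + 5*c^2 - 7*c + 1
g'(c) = -21*c^2 + 10*c - 7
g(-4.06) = 580.30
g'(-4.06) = -393.76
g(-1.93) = 83.46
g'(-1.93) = -104.52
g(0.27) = -0.66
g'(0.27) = -5.83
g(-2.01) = 92.11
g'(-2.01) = -111.94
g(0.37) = -1.26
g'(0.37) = -6.17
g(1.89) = -41.63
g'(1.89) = -63.11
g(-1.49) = 45.69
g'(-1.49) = -68.52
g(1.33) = -15.93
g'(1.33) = -30.85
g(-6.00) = 1735.00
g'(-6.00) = -823.00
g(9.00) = -4760.00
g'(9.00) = -1618.00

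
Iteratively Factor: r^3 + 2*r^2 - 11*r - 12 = (r + 4)*(r^2 - 2*r - 3) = (r - 3)*(r + 4)*(r + 1)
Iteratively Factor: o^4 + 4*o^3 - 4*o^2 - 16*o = (o)*(o^3 + 4*o^2 - 4*o - 16) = o*(o - 2)*(o^2 + 6*o + 8) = o*(o - 2)*(o + 4)*(o + 2)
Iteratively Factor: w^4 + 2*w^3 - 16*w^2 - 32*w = (w)*(w^3 + 2*w^2 - 16*w - 32) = w*(w + 2)*(w^2 - 16) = w*(w - 4)*(w + 2)*(w + 4)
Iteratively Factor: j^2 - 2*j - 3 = (j + 1)*(j - 3)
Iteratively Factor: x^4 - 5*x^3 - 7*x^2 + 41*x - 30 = (x - 5)*(x^3 - 7*x + 6) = (x - 5)*(x + 3)*(x^2 - 3*x + 2) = (x - 5)*(x - 1)*(x + 3)*(x - 2)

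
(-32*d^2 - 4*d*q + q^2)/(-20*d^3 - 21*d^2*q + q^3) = (-8*d + q)/(-5*d^2 - 4*d*q + q^2)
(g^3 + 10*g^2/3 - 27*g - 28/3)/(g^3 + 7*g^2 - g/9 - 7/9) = 3*(g - 4)/(3*g - 1)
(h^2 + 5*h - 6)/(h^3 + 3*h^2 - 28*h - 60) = (h - 1)/(h^2 - 3*h - 10)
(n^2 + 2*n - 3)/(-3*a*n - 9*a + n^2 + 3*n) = (1 - n)/(3*a - n)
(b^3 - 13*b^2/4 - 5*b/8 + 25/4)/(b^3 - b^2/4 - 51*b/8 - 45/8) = (2*b^2 - 9*b + 10)/(2*b^2 - 3*b - 9)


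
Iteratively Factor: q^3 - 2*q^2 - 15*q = (q + 3)*(q^2 - 5*q) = (q - 5)*(q + 3)*(q)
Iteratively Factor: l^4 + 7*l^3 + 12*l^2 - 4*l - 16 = (l + 2)*(l^3 + 5*l^2 + 2*l - 8) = (l - 1)*(l + 2)*(l^2 + 6*l + 8) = (l - 1)*(l + 2)*(l + 4)*(l + 2)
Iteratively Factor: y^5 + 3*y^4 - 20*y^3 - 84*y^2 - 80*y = (y + 2)*(y^4 + y^3 - 22*y^2 - 40*y) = y*(y + 2)*(y^3 + y^2 - 22*y - 40) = y*(y + 2)*(y + 4)*(y^2 - 3*y - 10) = y*(y - 5)*(y + 2)*(y + 4)*(y + 2)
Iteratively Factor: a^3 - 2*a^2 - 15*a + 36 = (a - 3)*(a^2 + a - 12) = (a - 3)^2*(a + 4)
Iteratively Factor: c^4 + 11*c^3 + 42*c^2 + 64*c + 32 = (c + 2)*(c^3 + 9*c^2 + 24*c + 16) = (c + 2)*(c + 4)*(c^2 + 5*c + 4) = (c + 2)*(c + 4)^2*(c + 1)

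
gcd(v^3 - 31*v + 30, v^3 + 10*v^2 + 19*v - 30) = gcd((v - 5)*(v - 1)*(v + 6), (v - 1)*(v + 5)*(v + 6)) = v^2 + 5*v - 6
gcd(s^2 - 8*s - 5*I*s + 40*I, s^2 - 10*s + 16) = s - 8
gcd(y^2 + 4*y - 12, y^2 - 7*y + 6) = 1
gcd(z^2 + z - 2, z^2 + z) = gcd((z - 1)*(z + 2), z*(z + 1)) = 1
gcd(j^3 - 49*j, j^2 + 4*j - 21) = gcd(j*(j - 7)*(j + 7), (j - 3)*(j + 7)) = j + 7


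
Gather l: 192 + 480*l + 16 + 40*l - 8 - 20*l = 500*l + 200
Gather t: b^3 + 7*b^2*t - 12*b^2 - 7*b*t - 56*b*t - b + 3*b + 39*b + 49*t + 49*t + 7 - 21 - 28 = b^3 - 12*b^2 + 41*b + t*(7*b^2 - 63*b + 98) - 42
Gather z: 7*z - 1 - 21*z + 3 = 2 - 14*z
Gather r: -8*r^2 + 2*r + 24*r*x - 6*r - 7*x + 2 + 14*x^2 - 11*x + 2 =-8*r^2 + r*(24*x - 4) + 14*x^2 - 18*x + 4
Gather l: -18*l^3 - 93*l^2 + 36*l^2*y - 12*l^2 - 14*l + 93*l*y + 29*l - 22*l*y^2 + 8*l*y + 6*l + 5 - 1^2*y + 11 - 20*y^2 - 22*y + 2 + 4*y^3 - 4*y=-18*l^3 + l^2*(36*y - 105) + l*(-22*y^2 + 101*y + 21) + 4*y^3 - 20*y^2 - 27*y + 18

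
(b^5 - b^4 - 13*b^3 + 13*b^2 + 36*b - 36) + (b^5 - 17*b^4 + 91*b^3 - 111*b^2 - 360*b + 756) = 2*b^5 - 18*b^4 + 78*b^3 - 98*b^2 - 324*b + 720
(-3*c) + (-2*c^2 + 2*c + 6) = -2*c^2 - c + 6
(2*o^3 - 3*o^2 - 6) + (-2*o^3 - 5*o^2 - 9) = -8*o^2 - 15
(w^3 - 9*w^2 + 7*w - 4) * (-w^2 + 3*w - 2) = -w^5 + 12*w^4 - 36*w^3 + 43*w^2 - 26*w + 8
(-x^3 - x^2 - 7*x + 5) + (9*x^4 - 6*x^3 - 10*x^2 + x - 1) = 9*x^4 - 7*x^3 - 11*x^2 - 6*x + 4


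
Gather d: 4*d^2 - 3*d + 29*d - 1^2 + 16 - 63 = 4*d^2 + 26*d - 48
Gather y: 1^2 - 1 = 0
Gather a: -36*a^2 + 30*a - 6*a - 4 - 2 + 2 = -36*a^2 + 24*a - 4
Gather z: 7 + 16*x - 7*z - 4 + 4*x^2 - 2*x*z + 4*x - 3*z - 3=4*x^2 + 20*x + z*(-2*x - 10)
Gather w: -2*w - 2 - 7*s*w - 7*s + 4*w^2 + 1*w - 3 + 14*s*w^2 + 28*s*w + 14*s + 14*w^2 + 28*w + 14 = 7*s + w^2*(14*s + 18) + w*(21*s + 27) + 9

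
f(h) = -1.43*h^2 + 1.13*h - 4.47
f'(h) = 1.13 - 2.86*h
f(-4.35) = -36.44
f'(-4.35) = 13.57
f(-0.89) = -6.61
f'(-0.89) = 3.68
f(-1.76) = -10.89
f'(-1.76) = 6.16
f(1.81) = -7.11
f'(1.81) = -4.05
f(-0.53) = -5.47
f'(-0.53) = 2.65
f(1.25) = -5.29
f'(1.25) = -2.44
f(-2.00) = -12.45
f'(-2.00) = 6.85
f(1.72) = -6.76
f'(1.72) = -3.79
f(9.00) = -110.13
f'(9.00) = -24.61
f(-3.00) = -20.73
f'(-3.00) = 9.71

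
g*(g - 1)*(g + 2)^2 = g^4 + 3*g^3 - 4*g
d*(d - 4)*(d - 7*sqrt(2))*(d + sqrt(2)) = d^4 - 6*sqrt(2)*d^3 - 4*d^3 - 14*d^2 + 24*sqrt(2)*d^2 + 56*d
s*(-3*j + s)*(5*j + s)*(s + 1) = -15*j^2*s^2 - 15*j^2*s + 2*j*s^3 + 2*j*s^2 + s^4 + s^3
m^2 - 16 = (m - 4)*(m + 4)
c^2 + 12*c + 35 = (c + 5)*(c + 7)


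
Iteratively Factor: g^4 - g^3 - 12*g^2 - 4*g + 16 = (g - 1)*(g^3 - 12*g - 16) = (g - 1)*(g + 2)*(g^2 - 2*g - 8) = (g - 4)*(g - 1)*(g + 2)*(g + 2)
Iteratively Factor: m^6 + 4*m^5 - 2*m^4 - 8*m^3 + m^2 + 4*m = (m - 1)*(m^5 + 5*m^4 + 3*m^3 - 5*m^2 - 4*m) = m*(m - 1)*(m^4 + 5*m^3 + 3*m^2 - 5*m - 4) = m*(m - 1)*(m + 1)*(m^3 + 4*m^2 - m - 4) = m*(m - 1)*(m + 1)*(m + 4)*(m^2 - 1) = m*(m - 1)*(m + 1)^2*(m + 4)*(m - 1)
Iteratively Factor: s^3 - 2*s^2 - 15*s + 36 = (s - 3)*(s^2 + s - 12) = (s - 3)*(s + 4)*(s - 3)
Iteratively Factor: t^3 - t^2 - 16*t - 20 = (t - 5)*(t^2 + 4*t + 4) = (t - 5)*(t + 2)*(t + 2)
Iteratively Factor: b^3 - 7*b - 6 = (b + 2)*(b^2 - 2*b - 3) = (b - 3)*(b + 2)*(b + 1)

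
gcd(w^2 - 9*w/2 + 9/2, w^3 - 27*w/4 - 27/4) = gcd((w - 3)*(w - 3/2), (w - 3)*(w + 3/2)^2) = w - 3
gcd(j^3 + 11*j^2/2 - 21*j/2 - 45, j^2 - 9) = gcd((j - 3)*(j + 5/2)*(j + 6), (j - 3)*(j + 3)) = j - 3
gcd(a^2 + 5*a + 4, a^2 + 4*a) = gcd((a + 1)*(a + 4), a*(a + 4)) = a + 4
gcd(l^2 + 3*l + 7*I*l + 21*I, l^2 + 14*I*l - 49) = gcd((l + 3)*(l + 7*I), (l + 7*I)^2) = l + 7*I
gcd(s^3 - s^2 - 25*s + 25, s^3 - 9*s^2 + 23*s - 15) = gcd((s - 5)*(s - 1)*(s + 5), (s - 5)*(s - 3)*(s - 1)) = s^2 - 6*s + 5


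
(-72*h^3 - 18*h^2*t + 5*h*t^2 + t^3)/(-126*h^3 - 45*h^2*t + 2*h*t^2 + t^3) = (-4*h + t)/(-7*h + t)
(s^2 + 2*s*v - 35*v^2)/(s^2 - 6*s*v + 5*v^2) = (s + 7*v)/(s - v)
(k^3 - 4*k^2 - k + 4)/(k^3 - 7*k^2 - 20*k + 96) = (k^3 - 4*k^2 - k + 4)/(k^3 - 7*k^2 - 20*k + 96)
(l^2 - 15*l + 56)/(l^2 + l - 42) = (l^2 - 15*l + 56)/(l^2 + l - 42)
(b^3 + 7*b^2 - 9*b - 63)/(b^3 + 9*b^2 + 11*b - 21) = (b - 3)/(b - 1)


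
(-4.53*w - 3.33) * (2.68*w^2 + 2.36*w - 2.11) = -12.1404*w^3 - 19.6152*w^2 + 1.6995*w + 7.0263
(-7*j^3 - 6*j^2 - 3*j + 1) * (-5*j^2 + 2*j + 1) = 35*j^5 + 16*j^4 - 4*j^3 - 17*j^2 - j + 1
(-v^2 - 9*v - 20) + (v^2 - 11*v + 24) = 4 - 20*v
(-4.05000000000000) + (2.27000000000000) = -1.78000000000000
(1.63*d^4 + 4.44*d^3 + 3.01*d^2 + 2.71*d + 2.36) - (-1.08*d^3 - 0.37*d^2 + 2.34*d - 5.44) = 1.63*d^4 + 5.52*d^3 + 3.38*d^2 + 0.37*d + 7.8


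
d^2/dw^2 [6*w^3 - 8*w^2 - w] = 36*w - 16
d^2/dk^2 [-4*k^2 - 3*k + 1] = -8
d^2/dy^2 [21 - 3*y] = 0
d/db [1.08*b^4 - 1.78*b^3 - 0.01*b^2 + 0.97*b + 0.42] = 4.32*b^3 - 5.34*b^2 - 0.02*b + 0.97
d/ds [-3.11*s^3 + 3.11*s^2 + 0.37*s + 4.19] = -9.33*s^2 + 6.22*s + 0.37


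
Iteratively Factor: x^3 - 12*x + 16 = (x - 2)*(x^2 + 2*x - 8) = (x - 2)*(x + 4)*(x - 2)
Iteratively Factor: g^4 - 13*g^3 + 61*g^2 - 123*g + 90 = (g - 3)*(g^3 - 10*g^2 + 31*g - 30) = (g - 5)*(g - 3)*(g^2 - 5*g + 6) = (g - 5)*(g - 3)*(g - 2)*(g - 3)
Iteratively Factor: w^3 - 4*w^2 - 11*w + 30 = (w + 3)*(w^2 - 7*w + 10) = (w - 2)*(w + 3)*(w - 5)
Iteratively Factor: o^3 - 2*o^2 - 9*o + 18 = (o + 3)*(o^2 - 5*o + 6) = (o - 2)*(o + 3)*(o - 3)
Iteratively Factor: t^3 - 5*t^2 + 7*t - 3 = (t - 1)*(t^2 - 4*t + 3) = (t - 3)*(t - 1)*(t - 1)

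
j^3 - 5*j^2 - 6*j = j*(j - 6)*(j + 1)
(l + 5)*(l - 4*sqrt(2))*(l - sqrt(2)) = l^3 - 5*sqrt(2)*l^2 + 5*l^2 - 25*sqrt(2)*l + 8*l + 40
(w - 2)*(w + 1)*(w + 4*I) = w^3 - w^2 + 4*I*w^2 - 2*w - 4*I*w - 8*I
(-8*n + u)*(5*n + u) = -40*n^2 - 3*n*u + u^2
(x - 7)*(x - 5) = x^2 - 12*x + 35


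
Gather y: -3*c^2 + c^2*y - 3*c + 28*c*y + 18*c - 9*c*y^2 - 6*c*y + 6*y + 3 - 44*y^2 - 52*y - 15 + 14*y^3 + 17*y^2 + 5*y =-3*c^2 + 15*c + 14*y^3 + y^2*(-9*c - 27) + y*(c^2 + 22*c - 41) - 12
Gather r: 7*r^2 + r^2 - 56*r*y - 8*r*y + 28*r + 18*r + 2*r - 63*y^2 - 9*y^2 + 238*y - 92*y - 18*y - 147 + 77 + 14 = 8*r^2 + r*(48 - 64*y) - 72*y^2 + 128*y - 56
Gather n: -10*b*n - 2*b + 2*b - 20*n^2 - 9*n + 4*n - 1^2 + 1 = -20*n^2 + n*(-10*b - 5)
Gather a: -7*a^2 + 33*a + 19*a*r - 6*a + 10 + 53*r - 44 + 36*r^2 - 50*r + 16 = -7*a^2 + a*(19*r + 27) + 36*r^2 + 3*r - 18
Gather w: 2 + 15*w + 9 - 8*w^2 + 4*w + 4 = -8*w^2 + 19*w + 15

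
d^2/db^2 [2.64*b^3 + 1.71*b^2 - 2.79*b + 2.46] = 15.84*b + 3.42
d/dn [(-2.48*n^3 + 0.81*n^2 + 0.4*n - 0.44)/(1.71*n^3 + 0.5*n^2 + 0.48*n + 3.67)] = (1.77635683940025e-15*n^5 - 2.6251*n^4 - 3.7488*n^3 - 24.8588*n^2 + 6.3854*n + 1.6792)/(2.9241*n^6 + 1.71*n^5 + 1.8916*n^4 + 13.0314*n^3 + 3.9004*n^2 + 3.5232*n + 13.4689)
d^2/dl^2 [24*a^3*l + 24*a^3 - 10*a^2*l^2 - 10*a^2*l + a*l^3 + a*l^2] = 2*a*(-10*a + 3*l + 1)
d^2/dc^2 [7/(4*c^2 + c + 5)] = 14*(-16*c^2 - 4*c + (8*c + 1)^2 - 20)/(4*c^2 + c + 5)^3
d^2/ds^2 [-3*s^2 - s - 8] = -6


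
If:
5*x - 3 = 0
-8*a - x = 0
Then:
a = -3/40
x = 3/5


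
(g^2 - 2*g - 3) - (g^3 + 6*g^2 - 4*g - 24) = -g^3 - 5*g^2 + 2*g + 21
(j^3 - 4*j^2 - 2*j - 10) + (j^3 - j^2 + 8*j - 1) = 2*j^3 - 5*j^2 + 6*j - 11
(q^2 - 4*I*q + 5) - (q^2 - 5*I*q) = I*q + 5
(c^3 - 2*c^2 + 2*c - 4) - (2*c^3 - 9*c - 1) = -c^3 - 2*c^2 + 11*c - 3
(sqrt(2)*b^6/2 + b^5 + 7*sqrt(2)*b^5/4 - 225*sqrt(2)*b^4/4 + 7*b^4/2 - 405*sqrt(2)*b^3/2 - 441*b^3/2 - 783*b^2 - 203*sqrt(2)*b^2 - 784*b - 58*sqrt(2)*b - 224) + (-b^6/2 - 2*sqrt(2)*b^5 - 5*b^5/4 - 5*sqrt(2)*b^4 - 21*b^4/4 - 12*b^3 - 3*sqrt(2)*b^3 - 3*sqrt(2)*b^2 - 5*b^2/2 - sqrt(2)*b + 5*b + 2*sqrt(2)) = -b^6/2 + sqrt(2)*b^6/2 - sqrt(2)*b^5/4 - b^5/4 - 245*sqrt(2)*b^4/4 - 7*b^4/4 - 411*sqrt(2)*b^3/2 - 465*b^3/2 - 1571*b^2/2 - 206*sqrt(2)*b^2 - 779*b - 59*sqrt(2)*b - 224 + 2*sqrt(2)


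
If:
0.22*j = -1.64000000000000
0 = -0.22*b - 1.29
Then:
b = -5.86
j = -7.45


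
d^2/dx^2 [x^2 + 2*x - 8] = 2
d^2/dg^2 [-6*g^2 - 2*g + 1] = -12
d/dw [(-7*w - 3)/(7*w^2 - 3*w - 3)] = (49*w^2 + 42*w + 12)/(49*w^4 - 42*w^3 - 33*w^2 + 18*w + 9)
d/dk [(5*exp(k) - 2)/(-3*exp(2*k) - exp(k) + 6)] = ((5*exp(k) - 2)*(6*exp(k) + 1) - 15*exp(2*k) - 5*exp(k) + 30)*exp(k)/(3*exp(2*k) + exp(k) - 6)^2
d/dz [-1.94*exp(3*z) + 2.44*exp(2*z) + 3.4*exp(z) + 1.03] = (-5.82*exp(2*z) + 4.88*exp(z) + 3.4)*exp(z)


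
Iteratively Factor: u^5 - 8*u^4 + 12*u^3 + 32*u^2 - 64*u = (u)*(u^4 - 8*u^3 + 12*u^2 + 32*u - 64) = u*(u - 4)*(u^3 - 4*u^2 - 4*u + 16) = u*(u - 4)*(u - 2)*(u^2 - 2*u - 8) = u*(u - 4)*(u - 2)*(u + 2)*(u - 4)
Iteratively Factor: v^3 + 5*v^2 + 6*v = (v + 2)*(v^2 + 3*v) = (v + 2)*(v + 3)*(v)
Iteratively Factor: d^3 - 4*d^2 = (d - 4)*(d^2) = d*(d - 4)*(d)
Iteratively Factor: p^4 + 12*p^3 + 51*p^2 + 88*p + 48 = (p + 1)*(p^3 + 11*p^2 + 40*p + 48) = (p + 1)*(p + 4)*(p^2 + 7*p + 12) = (p + 1)*(p + 3)*(p + 4)*(p + 4)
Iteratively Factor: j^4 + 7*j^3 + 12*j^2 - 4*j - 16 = (j - 1)*(j^3 + 8*j^2 + 20*j + 16) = (j - 1)*(j + 2)*(j^2 + 6*j + 8) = (j - 1)*(j + 2)^2*(j + 4)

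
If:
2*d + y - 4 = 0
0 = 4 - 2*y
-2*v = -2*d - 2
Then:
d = 1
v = 2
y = 2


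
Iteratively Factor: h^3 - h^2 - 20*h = (h - 5)*(h^2 + 4*h) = h*(h - 5)*(h + 4)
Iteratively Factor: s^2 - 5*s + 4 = (s - 4)*(s - 1)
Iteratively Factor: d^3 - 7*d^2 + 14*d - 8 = (d - 2)*(d^2 - 5*d + 4) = (d - 4)*(d - 2)*(d - 1)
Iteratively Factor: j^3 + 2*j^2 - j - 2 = (j + 1)*(j^2 + j - 2) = (j - 1)*(j + 1)*(j + 2)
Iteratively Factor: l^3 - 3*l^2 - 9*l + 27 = (l + 3)*(l^2 - 6*l + 9) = (l - 3)*(l + 3)*(l - 3)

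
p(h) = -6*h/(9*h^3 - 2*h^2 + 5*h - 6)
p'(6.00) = 0.01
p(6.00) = -0.02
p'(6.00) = 0.01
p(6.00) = -0.02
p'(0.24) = 1.60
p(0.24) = 0.30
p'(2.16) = 0.14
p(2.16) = -0.15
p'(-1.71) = -0.13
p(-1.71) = -0.16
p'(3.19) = 0.04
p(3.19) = -0.07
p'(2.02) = 0.18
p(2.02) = -0.17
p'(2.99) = 0.05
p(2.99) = -0.08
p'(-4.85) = -0.01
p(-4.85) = -0.03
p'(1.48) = 0.52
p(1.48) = -0.34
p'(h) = -6*h*(-27*h^2 + 4*h - 5)/(9*h^3 - 2*h^2 + 5*h - 6)^2 - 6/(9*h^3 - 2*h^2 + 5*h - 6)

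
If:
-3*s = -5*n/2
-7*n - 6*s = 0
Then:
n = 0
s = 0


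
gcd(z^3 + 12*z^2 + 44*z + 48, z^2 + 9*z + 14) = z + 2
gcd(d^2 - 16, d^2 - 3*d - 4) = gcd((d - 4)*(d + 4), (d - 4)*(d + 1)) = d - 4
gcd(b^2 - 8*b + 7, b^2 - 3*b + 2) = b - 1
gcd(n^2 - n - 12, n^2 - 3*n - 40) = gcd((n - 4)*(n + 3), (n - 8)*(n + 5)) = 1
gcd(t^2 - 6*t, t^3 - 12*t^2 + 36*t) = t^2 - 6*t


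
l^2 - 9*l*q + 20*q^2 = (l - 5*q)*(l - 4*q)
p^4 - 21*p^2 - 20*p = p*(p - 5)*(p + 1)*(p + 4)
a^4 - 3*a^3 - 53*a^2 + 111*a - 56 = (a - 8)*(a - 1)^2*(a + 7)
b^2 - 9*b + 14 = (b - 7)*(b - 2)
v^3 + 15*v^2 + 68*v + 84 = (v + 2)*(v + 6)*(v + 7)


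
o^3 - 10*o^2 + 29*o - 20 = (o - 5)*(o - 4)*(o - 1)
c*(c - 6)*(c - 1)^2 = c^4 - 8*c^3 + 13*c^2 - 6*c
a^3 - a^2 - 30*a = a*(a - 6)*(a + 5)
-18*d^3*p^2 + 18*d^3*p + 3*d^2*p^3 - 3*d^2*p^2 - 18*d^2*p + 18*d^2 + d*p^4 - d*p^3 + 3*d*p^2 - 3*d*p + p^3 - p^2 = (-3*d + p)*(6*d + p)*(p - 1)*(d*p + 1)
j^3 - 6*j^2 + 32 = (j - 4)^2*(j + 2)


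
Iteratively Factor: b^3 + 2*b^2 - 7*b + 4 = (b + 4)*(b^2 - 2*b + 1) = (b - 1)*(b + 4)*(b - 1)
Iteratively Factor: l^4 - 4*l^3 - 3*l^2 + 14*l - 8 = (l - 1)*(l^3 - 3*l^2 - 6*l + 8) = (l - 1)*(l + 2)*(l^2 - 5*l + 4) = (l - 1)^2*(l + 2)*(l - 4)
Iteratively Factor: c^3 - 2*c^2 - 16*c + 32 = (c - 4)*(c^2 + 2*c - 8) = (c - 4)*(c - 2)*(c + 4)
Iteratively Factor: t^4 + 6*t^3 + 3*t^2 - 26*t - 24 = (t + 4)*(t^3 + 2*t^2 - 5*t - 6) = (t - 2)*(t + 4)*(t^2 + 4*t + 3) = (t - 2)*(t + 1)*(t + 4)*(t + 3)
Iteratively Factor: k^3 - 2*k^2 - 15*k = (k + 3)*(k^2 - 5*k) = (k - 5)*(k + 3)*(k)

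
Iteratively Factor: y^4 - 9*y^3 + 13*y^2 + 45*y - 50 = (y - 5)*(y^3 - 4*y^2 - 7*y + 10) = (y - 5)*(y + 2)*(y^2 - 6*y + 5) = (y - 5)*(y - 1)*(y + 2)*(y - 5)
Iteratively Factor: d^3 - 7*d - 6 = (d - 3)*(d^2 + 3*d + 2) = (d - 3)*(d + 2)*(d + 1)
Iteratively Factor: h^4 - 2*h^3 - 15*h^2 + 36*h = (h - 3)*(h^3 + h^2 - 12*h) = (h - 3)^2*(h^2 + 4*h) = h*(h - 3)^2*(h + 4)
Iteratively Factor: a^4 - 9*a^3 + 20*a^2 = (a - 5)*(a^3 - 4*a^2) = a*(a - 5)*(a^2 - 4*a) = a^2*(a - 5)*(a - 4)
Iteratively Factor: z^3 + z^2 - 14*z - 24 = (z + 3)*(z^2 - 2*z - 8) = (z + 2)*(z + 3)*(z - 4)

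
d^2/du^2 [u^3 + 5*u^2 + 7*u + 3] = 6*u + 10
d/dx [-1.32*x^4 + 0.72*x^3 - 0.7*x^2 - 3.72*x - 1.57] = -5.28*x^3 + 2.16*x^2 - 1.4*x - 3.72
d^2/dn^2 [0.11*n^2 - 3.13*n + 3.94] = 0.220000000000000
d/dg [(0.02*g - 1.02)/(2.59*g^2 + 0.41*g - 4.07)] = (-0.0518*g^2 + 5.2836*g + 0.3368)/(6.7081*g^4 + 2.1238*g^3 - 20.9145*g^2 - 3.3374*g + 16.5649)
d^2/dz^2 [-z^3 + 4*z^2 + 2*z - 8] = 8 - 6*z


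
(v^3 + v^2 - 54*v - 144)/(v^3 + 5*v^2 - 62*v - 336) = (v + 3)/(v + 7)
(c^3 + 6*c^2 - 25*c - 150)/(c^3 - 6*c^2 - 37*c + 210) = (c + 5)/(c - 7)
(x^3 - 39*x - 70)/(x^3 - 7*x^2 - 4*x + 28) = (x + 5)/(x - 2)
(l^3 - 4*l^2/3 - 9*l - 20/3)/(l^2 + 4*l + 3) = (3*l^2 - 7*l - 20)/(3*(l + 3))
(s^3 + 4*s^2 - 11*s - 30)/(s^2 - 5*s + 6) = (s^2 + 7*s + 10)/(s - 2)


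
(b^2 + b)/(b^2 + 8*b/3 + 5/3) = 3*b/(3*b + 5)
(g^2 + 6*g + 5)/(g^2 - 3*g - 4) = (g + 5)/(g - 4)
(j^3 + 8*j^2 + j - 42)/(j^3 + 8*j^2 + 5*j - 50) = (j^2 + 10*j + 21)/(j^2 + 10*j + 25)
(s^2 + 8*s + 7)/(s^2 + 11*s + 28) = (s + 1)/(s + 4)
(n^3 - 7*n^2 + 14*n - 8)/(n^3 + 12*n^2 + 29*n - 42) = (n^2 - 6*n + 8)/(n^2 + 13*n + 42)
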